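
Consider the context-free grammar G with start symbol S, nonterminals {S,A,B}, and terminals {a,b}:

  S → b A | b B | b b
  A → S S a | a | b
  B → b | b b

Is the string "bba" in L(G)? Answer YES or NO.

CNF form of G:
  S -> T1 A | T1 B | T1 T1
  A -> S X2 | a | b
  B -> T1 T1 | b
  T0 -> a
  T1 -> b
  X2 -> S T0

CYK fill:
  [0..0]={A,B,T1}  "b"  orig:{A,B}
  [1..1]={A,B,T1}  "b"  orig:{A,B}
  [2..2]={A,T0}  "a"  orig:{A}
  [0..1]={B,S}  "bb"
  [1..2]={S}  "ba"
  [0..2]={X2}  "bba"  orig:{}

S ∉ T[0,2] ⇒ NO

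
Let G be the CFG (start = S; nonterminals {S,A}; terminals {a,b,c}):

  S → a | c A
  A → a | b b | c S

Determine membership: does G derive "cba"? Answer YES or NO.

Convert to CNF:
  S -> T1 A | a
  A -> T0 T0 | T1 S | a
  T0 -> b
  T1 -> c

CYK fill:
  [0..0]={T1}  "c"  orig:{}
  [1..1]={T0}  "b"  orig:{}
  [2..2]={A,S}  "a"
  [0..1]=∅  "cb"
  [1..2]=∅  "ba"
  [0..2]=∅  "cba"

S ∉ T[0,2] ⇒ NO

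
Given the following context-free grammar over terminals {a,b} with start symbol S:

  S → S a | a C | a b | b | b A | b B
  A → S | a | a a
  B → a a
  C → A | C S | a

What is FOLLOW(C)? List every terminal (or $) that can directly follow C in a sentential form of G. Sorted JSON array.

Compute FIRST by fixpoint:
[1]
  A via A→a: +{a}
  B via B→a a: +{a}
  C via C→A: +{a}
  S via S→a C: +{a}
  S via S→b: +{b}
  FIRST[S]={a,b}  FIRST[A]={a}  FIRST[B]={a}  FIRST[C]={a}
[2]
  A via A→S: +{b}
  C via C→A: +{b}
  FIRST[S]={a,b}  FIRST[A]={a,b}  FIRST[B]={a}  FIRST[C]={a,b}
[3] — fixpoint
  FIRST[S]={a,b}  FIRST[A]={a,b}  FIRST[B]={a}  FIRST[C]={a,b}

FOLLOW sets:
seed FOLLOW(S) with $
pass 1:
  C→C S: FOLLOW(C) ⊇ FIRST(S) = {a,b}; new: +{a,b}
  C→C S: FOLLOW(S) ⊇ FOLLOW(C) ⊇ {a,b}; new: +{a,b}
  S→a C: FOLLOW(C) ⊇ FOLLOW(S) ⊇ {$,a,b}; new: +{$}
  S→b A: FOLLOW(A) ⊇ FOLLOW(S) ⊇ {$,a,b}; new: +{$,a,b}
  S→b B: FOLLOW(B) ⊇ FOLLOW(S) ⊇ {$,a,b}; new: +{$,a,b}
  FOLLOW[S]={$,a,b}  FOLLOW[A]={$,a,b}  FOLLOW[B]={$,a,b}  FOLLOW[C]={$,a,b}
pass 2: — fixpoint
  FOLLOW[S]={$,a,b}  FOLLOW[A]={$,a,b}  FOLLOW[B]={$,a,b}  FOLLOW[C]={$,a,b}

FOLLOW(C) = ["$", "a", "b"]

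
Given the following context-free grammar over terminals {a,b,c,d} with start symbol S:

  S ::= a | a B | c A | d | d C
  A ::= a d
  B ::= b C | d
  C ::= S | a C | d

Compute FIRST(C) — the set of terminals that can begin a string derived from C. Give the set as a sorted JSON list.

Compute FIRST by fixpoint:
[1]
  A via A→a d: +{a}
  B via B→b C: +{b}
  B via B→d: +{d}
  C via C→a C: +{a}
  C via C→d: +{d}
  S via S→a: +{a}
  S via S→c A: +{c}
  S via S→d: +{d}
  S: {a,c,d}  A: {a}  B: {b,d}  C: {a,d}
[2]
  C via C→S: +{c}
  S: {a,c,d}  A: {a}  B: {b,d}  C: {a,c,d}
[3] (stable)
  S: {a,c,d}  A: {a}  B: {b,d}  C: {a,c,d}

FIRST(C) = ["a", "c", "d"]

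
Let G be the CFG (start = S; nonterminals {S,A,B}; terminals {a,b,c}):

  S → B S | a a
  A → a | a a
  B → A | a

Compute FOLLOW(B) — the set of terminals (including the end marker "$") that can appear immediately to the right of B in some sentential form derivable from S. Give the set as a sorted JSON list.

FIRST iteration:
[1]
  A via A→a: +{a}
  B via B→A: +{a}
  S via S→B S: +{a}
  FIRST(S)={a}  FIRST(A)={a}  FIRST(B)={a}
[2] done
  FIRST(S)={a}  FIRST(A)={a}  FIRST(B)={a}

FOLLOW sets:
FOLLOW(S) := {$}
[1]
  S→B S: FOLLOW(B) ⊇ FIRST(S) = {a}; new: +{a}
  S: {$}  A: {}  B: {a}
[2]
  B→A: FOLLOW(A) ⊇ FOLLOW(B) ⊇ {a}; new: +{a}
  S: {$}  A: {a}  B: {a}
[3] done
  S: {$}  A: {a}  B: {a}

FOLLOW(B) = ["a"]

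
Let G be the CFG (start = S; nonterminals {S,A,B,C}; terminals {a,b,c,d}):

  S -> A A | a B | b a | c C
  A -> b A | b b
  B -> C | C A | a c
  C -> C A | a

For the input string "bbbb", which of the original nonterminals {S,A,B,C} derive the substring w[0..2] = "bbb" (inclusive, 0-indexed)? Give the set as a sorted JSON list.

Convert to CNF:
  S -> A A | T0 T1 | T1 B | T2 C
  A -> T0 A | T0 T0
  B -> C A | T1 T2 | a
  C -> C A | a
  T0 -> b
  T1 -> a
  T2 -> c

CYK table (by increasing span) — only the sub-triangle for w[0..2]:
  T[0,0] 'b' = {T0}  orig:{}
  T[1,1] 'b' = {T0}  orig:{}
  T[2,2] 'b' = {T0}  orig:{}
  T[0,1] 'bb' = {A}
  T[1,2] 'bb' = {A}
  T[0,2] 'bbb' = {A}

Original NTs in T[0,2] deriving "bbb": ["A"]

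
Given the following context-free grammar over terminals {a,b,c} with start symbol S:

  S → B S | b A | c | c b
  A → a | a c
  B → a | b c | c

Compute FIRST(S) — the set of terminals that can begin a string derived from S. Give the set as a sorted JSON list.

FIRST sets, iterate to fixpoint:
[1]
  A via A→a: +{a}
  B via B→a: +{a}
  B via B→b c: +{b}
  B via B→c: +{c}
  S via S→B S: +{a,b,c}
  S: {a,b,c}  A: {a}  B: {a,b,c}
[2] done
  S: {a,b,c}  A: {a}  B: {a,b,c}

FIRST(S) = ["a", "b", "c"]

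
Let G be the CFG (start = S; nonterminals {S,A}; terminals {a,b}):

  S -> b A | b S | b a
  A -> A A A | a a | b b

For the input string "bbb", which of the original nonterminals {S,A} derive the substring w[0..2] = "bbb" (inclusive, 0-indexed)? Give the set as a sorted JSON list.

Convert to CNF:
  S -> T1 A | T1 S | T1 T0
  A -> A X2 | T0 T0 | T1 T1
  T0 -> a
  T1 -> b
  X2 -> A A

CYK fill — only the sub-triangle for w[0..2]:
  [0..0]={T1}  "b"  orig:{}
  [1..1]={T1}  "b"  orig:{}
  [2..2]={T1}  "b"  orig:{}
  [0..1]={A}  "bb"
  [1..2]={A}  "bb"
  [0..2]={S}  "bbb"

Original NTs in T[0,2] deriving "bbb": ["S"]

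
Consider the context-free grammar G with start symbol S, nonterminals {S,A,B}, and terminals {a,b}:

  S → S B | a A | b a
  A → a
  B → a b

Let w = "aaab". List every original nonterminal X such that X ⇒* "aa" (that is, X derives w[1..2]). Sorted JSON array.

CNF form of G:
  S -> S B | T0 A | T1 T0
  A -> a
  B -> T0 T1
  T0 -> a
  T1 -> b

Fill CYK table bottom-up — only the sub-triangle for w[1..2]:
  cell(1,1) a: {A,T0}  orig:{A}
  cell(2,2) a: {A,T0}  orig:{A}
  cell(1,2) aa: {S}

Original NTs in T[1,2] deriving "aa": ["S"]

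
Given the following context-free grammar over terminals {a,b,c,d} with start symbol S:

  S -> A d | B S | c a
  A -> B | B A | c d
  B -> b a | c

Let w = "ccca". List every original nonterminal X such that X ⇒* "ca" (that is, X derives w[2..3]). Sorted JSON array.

CNF form of G:
  S -> A T3 | B S | T2 T1
  A -> B A | T0 T1 | T2 T3 | c
  B -> T0 T1 | c
  T0 -> b
  T1 -> a
  T2 -> c
  T3 -> d

CYK fill — only the sub-triangle for w[2..3]:
  cell(2,2) c: {A,B,T2}  orig:{A,B}
  cell(3,3) a: {T1}  orig:{}
  cell(2,3) ca: {S}

Original NTs in T[2,3] deriving "ca": ["S"]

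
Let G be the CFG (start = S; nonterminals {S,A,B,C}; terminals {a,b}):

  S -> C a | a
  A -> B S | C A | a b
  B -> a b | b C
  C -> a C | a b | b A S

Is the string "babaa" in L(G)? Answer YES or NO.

Convert to CNF:
  S -> C T0 | a
  A -> B S | C A | T0 T1
  B -> T0 T1 | T1 C
  C -> T0 C | T0 T1 | T1 X2
  T0 -> a
  T1 -> b
  X2 -> A S

CYK fill:
  T[0,0] 'b' = {T1}  orig:{}
  T[1,1] 'a' = {S,T0}  orig:{S}
  T[2,2] 'b' = {T1}  orig:{}
  T[3,3] 'a' = {S,T0}  orig:{S}
  T[4,4] 'a' = {S,T0}  orig:{S}
  T[0,1] 'ba' = ∅
  T[1,2] 'ab' = {A,B,C}
  T[2,3] 'ba' = ∅
  T[3,4] 'aa' = ∅
  T[0,2] 'bab' = {B}
  T[1,3] 'aba' = {A,S,X2}  orig:{A,S}
  T[2,4] 'baa' = ∅
  T[0,3] 'baba' = {A,C}
  T[1,4] 'abaa' = {X2}  orig:{}
  T[0,4] 'babaa' = {C,S,X2}  orig:{C,S}

S ∈ T[0,4] ⇒ YES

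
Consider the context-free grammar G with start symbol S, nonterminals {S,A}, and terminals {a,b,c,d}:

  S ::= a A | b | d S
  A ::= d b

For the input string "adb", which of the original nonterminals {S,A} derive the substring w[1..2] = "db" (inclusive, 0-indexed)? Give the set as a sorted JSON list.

CNF form of G:
  S -> T0 S | T2 A | b
  A -> T0 T1
  T0 -> d
  T1 -> b
  T2 -> a

CYK table (by increasing span) — only the sub-triangle for w[1..2]:
  cell(1,1) d: {T0}  orig:{}
  cell(2,2) b: {S,T1}  orig:{S}
  cell(1,2) db: {A,S}

Original NTs in T[1,2] deriving "db": ["A", "S"]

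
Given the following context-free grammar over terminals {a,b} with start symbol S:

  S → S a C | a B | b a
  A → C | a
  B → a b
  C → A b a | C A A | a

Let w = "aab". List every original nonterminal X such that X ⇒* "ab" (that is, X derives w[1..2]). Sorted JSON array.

Convert to CNF:
  S -> S X6 | T0 T1 | T1 B
  A -> A X2 | C X3 | a
  B -> T1 T0
  C -> A X4 | C X5 | a
  T0 -> b
  T1 -> a
  X2 -> T0 T1
  X3 -> A A
  X4 -> T0 T1
  X5 -> A A
  X6 -> T1 C

Fill CYK table bottom-up (cells [i..j] with 1 ≤ i ≤ j ≤ 2 only):
  cell(1,1) a: {A,C,T1}  orig:{A,C}
  cell(2,2) b: {T0}  orig:{}
  cell(1,2) ab: {B}

Original NTs in T[1,2] deriving "ab": ["B"]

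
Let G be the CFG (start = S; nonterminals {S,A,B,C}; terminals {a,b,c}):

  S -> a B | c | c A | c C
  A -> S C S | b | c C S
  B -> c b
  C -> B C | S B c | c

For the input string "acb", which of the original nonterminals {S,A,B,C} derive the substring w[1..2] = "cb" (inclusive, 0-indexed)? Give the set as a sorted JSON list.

CNF form of G:
  S -> T0 A | T0 C | T2 B | c
  A -> S X3 | T0 X4 | b
  B -> T0 T1
  C -> B C | S X5 | c
  T0 -> c
  T1 -> b
  T2 -> a
  X3 -> C S
  X4 -> C S
  X5 -> B T0

Fill CYK table bottom-up, restricted to cells inside w[1..2]:
  cell(1,1) c: {C,S,T0}  orig:{C,S}
  cell(2,2) b: {A,T1}  orig:{A}
  cell(1,2) cb: {B,S}

Original NTs in T[1,2] deriving "cb": ["B", "S"]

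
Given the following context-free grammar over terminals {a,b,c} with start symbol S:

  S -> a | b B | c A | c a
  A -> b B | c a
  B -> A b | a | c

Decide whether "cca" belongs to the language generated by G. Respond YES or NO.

CNF form of G:
  S -> T0 B | T1 A | T1 T2 | a
  A -> T0 B | T1 T2
  B -> A T0 | a | c
  T0 -> b
  T1 -> c
  T2 -> a

Fill CYK table bottom-up:
  T[0,0] 'c' = {B,T1}  orig:{B}
  T[1,1] 'c' = {B,T1}  orig:{B}
  T[2,2] 'a' = {B,S,T2}  orig:{B,S}
  T[0,1] 'cc' = ∅
  T[1,2] 'ca' = {A,S}
  T[0,2] 'cca' = {S}

S ∈ T[0,2] ⇒ YES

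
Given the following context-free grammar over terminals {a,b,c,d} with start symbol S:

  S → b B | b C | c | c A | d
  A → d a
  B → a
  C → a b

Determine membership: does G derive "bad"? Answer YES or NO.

CNF form of G:
  S -> T2 B | T2 C | T3 A | c | d
  A -> T0 T1
  B -> a
  C -> T1 T2
  T0 -> d
  T1 -> a
  T2 -> b
  T3 -> c

Fill CYK table bottom-up:
  [0..0]={T2}  "b"  orig:{}
  [1..1]={B,T1}  "a"  orig:{B}
  [2..2]={S,T0}  "d"  orig:{S}
  [0..1]={S}  "ba"
  [1..2]=∅  "ad"
  [0..2]=∅  "bad"

S ∉ T[0,2] ⇒ NO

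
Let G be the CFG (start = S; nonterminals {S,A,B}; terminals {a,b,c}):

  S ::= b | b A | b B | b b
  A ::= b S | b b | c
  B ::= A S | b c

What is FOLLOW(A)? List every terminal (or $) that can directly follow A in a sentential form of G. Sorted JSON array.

FIRST iteration:
[1]
  A via A→b S: +{b}
  A via A→c: +{c}
  B via B→A S: +{b,c}
  S via S→b: +{b}
  S: {b}  A: {b,c}  B: {b,c}
[2] (stable)
  S: {b}  A: {b,c}  B: {b,c}

Compute FOLLOW by fixpoint:
seed FOLLOW(S) with $
pass 1:
  B→A S: FOLLOW(A) ⊇ FIRST(S) = {b}; new: +{b}
  S→b A: FOLLOW(A) ⊇ FOLLOW(S) ⊇ {$}; new: +{$}
  S→b B: FOLLOW(B) ⊇ FOLLOW(S) ⊇ {$}; new: +{$}
  FOLLOW(S)={$}  FOLLOW(A)={$,b}  FOLLOW(B)={$}
pass 2:
  A→b S: FOLLOW(S) ⊇ FOLLOW(A) ⊇ {$,b}; new: +{b}
  S→b B: FOLLOW(B) ⊇ FOLLOW(S) ⊇ {$,b}; new: +{b}
  FOLLOW(S)={$,b}  FOLLOW(A)={$,b}  FOLLOW(B)={$,b}
pass 3: (no change)
  FOLLOW(S)={$,b}  FOLLOW(A)={$,b}  FOLLOW(B)={$,b}

FOLLOW(A) = ["$", "b"]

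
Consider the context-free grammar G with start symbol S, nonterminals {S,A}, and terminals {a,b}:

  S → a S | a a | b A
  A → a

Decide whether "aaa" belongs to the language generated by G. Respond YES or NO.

CNF form of G:
  S -> T0 S | T0 T0 | T1 A
  A -> a
  T0 -> a
  T1 -> b

CYK table (by increasing span):
  cell(0,0) a: {A,T0}  orig:{A}
  cell(1,1) a: {A,T0}  orig:{A}
  cell(2,2) a: {A,T0}  orig:{A}
  cell(0,1) aa: {S}
  cell(1,2) aa: {S}
  cell(0,2) aaa: {S}

S ∈ T[0,2] ⇒ YES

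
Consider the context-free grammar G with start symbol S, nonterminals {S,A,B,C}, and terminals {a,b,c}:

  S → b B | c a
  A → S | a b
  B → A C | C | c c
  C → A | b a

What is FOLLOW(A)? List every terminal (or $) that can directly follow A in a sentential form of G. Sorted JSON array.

Compute FIRST by fixpoint:
iter 1:
  A via A→a b: +{a}
  B via B→A C: +{a}
  B via B→c c: +{c}
  C via C→A: +{a}
  C via C→b a: +{b}
  S via S→b B: +{b}
  S via S→c a: +{c}
  FIRST[S]={b,c}  FIRST[A]={a}  FIRST[B]={a,c}  FIRST[C]={a,b}
iter 2:
  A via A→S: +{b,c}
  B via B→A C: +{b}
  C via C→A: +{c}
  FIRST[S]={b,c}  FIRST[A]={a,b,c}  FIRST[B]={a,b,c}  FIRST[C]={a,b,c}
iter 3: (no change)
  FIRST[S]={b,c}  FIRST[A]={a,b,c}  FIRST[B]={a,b,c}  FIRST[C]={a,b,c}

FOLLOW sets:
initialize: $ ∈ FOLLOW(S)
round 1:
  B→A C: FOLLOW(A) ⊇ FIRST(C) = {a,b,c}; new: +{a,b,c}
  S→b B: FOLLOW(B) ⊇ FOLLOW(S) ⊇ {$}; new: +{$}
  FOLLOW[S]={$}  FOLLOW[A]={a,b,c}  FOLLOW[B]={$}  FOLLOW[C]={}
round 2:
  A→S: FOLLOW(S) ⊇ FOLLOW(A) ⊇ {a,b,c}; new: +{a,b,c}
  B→A C: FOLLOW(C) ⊇ FOLLOW(B) ⊇ {$}; new: +{$}
  C→A: FOLLOW(A) ⊇ FOLLOW(C) ⊇ {$}; new: +{$}
  S→b B: FOLLOW(B) ⊇ FOLLOW(S) ⊇ {$,a,b,c}; new: +{a,b,c}
  FOLLOW[S]={$,a,b,c}  FOLLOW[A]={$,a,b,c}  FOLLOW[B]={$,a,b,c}  FOLLOW[C]={$}
round 3:
  B→A C: FOLLOW(C) ⊇ FOLLOW(B) ⊇ {$,a,b,c}; new: +{a,b,c}
  FOLLOW[S]={$,a,b,c}  FOLLOW[A]={$,a,b,c}  FOLLOW[B]={$,a,b,c}  FOLLOW[C]={$,a,b,c}
round 4: done
  FOLLOW[S]={$,a,b,c}  FOLLOW[A]={$,a,b,c}  FOLLOW[B]={$,a,b,c}  FOLLOW[C]={$,a,b,c}

FOLLOW(A) = ["$", "a", "b", "c"]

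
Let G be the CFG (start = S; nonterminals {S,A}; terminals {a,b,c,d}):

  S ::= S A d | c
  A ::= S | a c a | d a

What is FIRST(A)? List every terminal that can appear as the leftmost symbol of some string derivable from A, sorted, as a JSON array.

FIRST iteration:
pass 1:
  A via A→a c a: +{a}
  A via A→d a: +{d}
  S via S→c: +{c}
  FIRST[S]={c}  FIRST[A]={a,d}
pass 2:
  A via A→S: +{c}
  FIRST[S]={c}  FIRST[A]={a,c,d}
pass 3: — fixpoint
  FIRST[S]={c}  FIRST[A]={a,c,d}

FIRST(A) = ["a", "c", "d"]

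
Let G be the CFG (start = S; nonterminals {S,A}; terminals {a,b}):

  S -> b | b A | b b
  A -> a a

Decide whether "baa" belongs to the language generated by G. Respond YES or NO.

CNF form of G:
  S -> T1 A | T1 T1 | b
  A -> T0 T0
  T0 -> a
  T1 -> b

Fill CYK table bottom-up:
  T[0,0] 'b' = {S,T1}  orig:{S}
  T[1,1] 'a' = {T0}  orig:{}
  T[2,2] 'a' = {T0}  orig:{}
  T[0,1] 'ba' = ∅
  T[1,2] 'aa' = {A}
  T[0,2] 'baa' = {S}

S ∈ T[0,2] ⇒ YES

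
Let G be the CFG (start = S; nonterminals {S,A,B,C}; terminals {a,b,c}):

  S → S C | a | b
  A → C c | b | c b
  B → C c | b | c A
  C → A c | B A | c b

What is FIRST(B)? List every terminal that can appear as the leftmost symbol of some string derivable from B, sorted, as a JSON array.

FIRST sets, iterate to fixpoint:
[1]
  A via A→b: +{b}
  A via A→c b: +{c}
  B via B→b: +{b}
  B via B→c A: +{c}
  C via C→A c: +{b,c}
  S via S→a: +{a}
  S via S→b: +{b}
  FIRST[S]={a,b}  FIRST[A]={b,c}  FIRST[B]={b,c}  FIRST[C]={b,c}
[2] (no change)
  FIRST[S]={a,b}  FIRST[A]={b,c}  FIRST[B]={b,c}  FIRST[C]={b,c}

FIRST(B) = ["b", "c"]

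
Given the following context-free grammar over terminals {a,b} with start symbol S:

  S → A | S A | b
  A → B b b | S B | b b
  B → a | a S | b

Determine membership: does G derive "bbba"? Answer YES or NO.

Convert to CNF:
  S -> B X3 | S A | S B | T0 T0 | b
  A -> B X2 | S B | T0 T0
  B -> T1 S | a | b
  T0 -> b
  T1 -> a
  X2 -> T0 T0
  X3 -> T0 T0

Fill CYK table bottom-up:
  T[0,0] 'b' = {B,S,T0}  orig:{B,S}
  T[1,1] 'b' = {B,S,T0}  orig:{B,S}
  T[2,2] 'b' = {B,S,T0}  orig:{B,S}
  T[3,3] 'a' = {B,T1}  orig:{B}
  T[0,1] 'bb' = {A,S,X2,X3}  orig:{A,S}
  T[1,2] 'bb' = {A,S,X2,X3}  orig:{A,S}
  T[2,3] 'ba' = {A,S}
  T[0,2] 'bbb' = {A,S}
  T[1,3] 'bba' = {A,S}
  T[0,3] 'bbba' = {A,S}

S ∈ T[0,3] ⇒ YES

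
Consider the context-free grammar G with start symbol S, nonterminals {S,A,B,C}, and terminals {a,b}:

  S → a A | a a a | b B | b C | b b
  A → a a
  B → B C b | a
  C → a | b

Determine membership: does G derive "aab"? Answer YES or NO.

CNF form of G:
  S -> T0 A | T0 X3 | T1 B | T1 C | T1 T1
  A -> T0 T0
  B -> B X2 | a
  C -> a | b
  T0 -> a
  T1 -> b
  X2 -> C T1
  X3 -> T0 T0

CYK table (by increasing span):
  T[0,0] 'a' = {B,C,T0}  orig:{B,C}
  T[1,1] 'a' = {B,C,T0}  orig:{B,C}
  T[2,2] 'b' = {C,T1}  orig:{C}
  T[0,1] 'aa' = {A,X3}  orig:{A}
  T[1,2] 'ab' = {X2}  orig:{}
  T[0,2] 'aab' = {B}

S ∉ T[0,2] ⇒ NO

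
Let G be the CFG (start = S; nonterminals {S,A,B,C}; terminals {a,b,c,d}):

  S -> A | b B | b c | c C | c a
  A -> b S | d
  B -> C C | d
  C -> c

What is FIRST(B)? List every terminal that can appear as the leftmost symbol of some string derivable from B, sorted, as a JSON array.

Compute FIRST by fixpoint:
[1]
  A via A→b S: +{b}
  A via A→d: +{d}
  B via B→d: +{d}
  C via C→c: +{c}
  S via S→A: +{b,d}
  S via S→c C: +{c}
  S: {b,c,d}  A: {b,d}  B: {d}  C: {c}
[2]
  B via B→C C: +{c}
  S: {b,c,d}  A: {b,d}  B: {c,d}  C: {c}
[3] (no change)
  S: {b,c,d}  A: {b,d}  B: {c,d}  C: {c}

FIRST(B) = ["c", "d"]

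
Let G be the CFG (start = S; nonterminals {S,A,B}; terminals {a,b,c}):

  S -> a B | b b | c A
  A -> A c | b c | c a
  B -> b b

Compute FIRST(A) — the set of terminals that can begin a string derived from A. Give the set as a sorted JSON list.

FIRST sets, iterate to fixpoint:
round 1:
  A via A→b c: +{b}
  A via A→c a: +{c}
  B via B→b b: +{b}
  S via S→a B: +{a}
  S via S→b b: +{b}
  S via S→c A: +{c}
  S: {a,b,c}  A: {b,c}  B: {b}
round 2: (no change)
  S: {a,b,c}  A: {b,c}  B: {b}

FIRST(A) = ["b", "c"]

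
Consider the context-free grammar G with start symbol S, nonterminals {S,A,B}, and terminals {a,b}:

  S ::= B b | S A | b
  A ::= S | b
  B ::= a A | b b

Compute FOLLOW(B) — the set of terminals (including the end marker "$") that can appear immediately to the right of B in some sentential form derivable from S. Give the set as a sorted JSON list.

FIRST iteration:
round 1:
  A via A→b: +{b}
  B via B→a A: +{a}
  B via B→b b: +{b}
  S via S→B b: +{a,b}
  FIRST[S]={a,b}  FIRST[A]={b}  FIRST[B]={a,b}
round 2:
  A via A→S: +{a}
  FIRST[S]={a,b}  FIRST[A]={a,b}  FIRST[B]={a,b}
round 3: (no change)
  FIRST[S]={a,b}  FIRST[A]={a,b}  FIRST[B]={a,b}

Compute FOLLOW by fixpoint:
seed FOLLOW(S) with $
iter 1:
  S→B b: FOLLOW(B) ⊇ FIRST(b) = {b}; new: +{b}
  S→S A: FOLLOW(S) ⊇ FIRST(A) = {a,b}; new: +{a,b}
  S→S A: FOLLOW(A) ⊇ FOLLOW(S) ⊇ {$,a,b}; new: +{$,a,b}
  FOLLOW(S)={$,a,b}  FOLLOW(A)={$,a,b}  FOLLOW(B)={b}
iter 2: (no change)
  FOLLOW(S)={$,a,b}  FOLLOW(A)={$,a,b}  FOLLOW(B)={b}

FOLLOW(B) = ["b"]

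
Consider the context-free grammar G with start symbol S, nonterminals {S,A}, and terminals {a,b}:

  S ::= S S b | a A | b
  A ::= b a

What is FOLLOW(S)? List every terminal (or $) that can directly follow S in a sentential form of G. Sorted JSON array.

FIRST iteration:
iter 1:
  A via A→b a: +{b}
  S via S→a A: +{a}
  S via S→b: +{b}
  S: {a,b}  A: {b}
iter 2: (stable)
  S: {a,b}  A: {b}

FOLLOW iteration:
initialize: $ ∈ FOLLOW(S)
round 1:
  S→S S b: FOLLOW(S) ⊇ FIRST(S) = {a,b}; new: +{a,b}
  S→a A: FOLLOW(A) ⊇ FOLLOW(S) ⊇ {$,a,b}; new: +{$,a,b}
  FOLLOW(S)={$,a,b}  FOLLOW(A)={$,a,b}
round 2: (no change)
  FOLLOW(S)={$,a,b}  FOLLOW(A)={$,a,b}

FOLLOW(S) = ["$", "a", "b"]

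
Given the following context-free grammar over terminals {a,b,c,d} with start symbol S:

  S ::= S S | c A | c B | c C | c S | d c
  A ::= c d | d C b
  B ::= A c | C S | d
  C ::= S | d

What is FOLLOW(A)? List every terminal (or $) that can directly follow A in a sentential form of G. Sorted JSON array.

Compute FIRST by fixpoint:
pass 1:
  A via A→c d: +{c}
  A via A→d C b: +{d}
  B via B→A c: +{c,d}
  C via C→d: +{d}
  S via S→c A: +{c}
  S via S→d c: +{d}
  FIRST[S]={c,d}  FIRST[A]={c,d}  FIRST[B]={c,d}  FIRST[C]={d}
pass 2:
  C via C→S: +{c}
  FIRST[S]={c,d}  FIRST[A]={c,d}  FIRST[B]={c,d}  FIRST[C]={c,d}
pass 3: (stable)
  FIRST[S]={c,d}  FIRST[A]={c,d}  FIRST[B]={c,d}  FIRST[C]={c,d}

FOLLOW sets:
seed FOLLOW(S) with $
[1]
  A→d C b: FOLLOW(C) ⊇ FIRST(b) = {b}; new: +{b}
  B→A c: FOLLOW(A) ⊇ FIRST(c) = {c}; new: +{c}
  B→C S: FOLLOW(C) ⊇ FIRST(S) = {c,d}; new: +{c,d}
  C→S: FOLLOW(S) ⊇ FOLLOW(C) ⊇ {b,c,d}; new: +{b,c,d}
  S→c A: FOLLOW(A) ⊇ FOLLOW(S) ⊇ {$,b,c,d}; new: +{$,b,d}
  S→c B: FOLLOW(B) ⊇ FOLLOW(S) ⊇ {$,b,c,d}; new: +{$,b,c,d}
  S→c C: FOLLOW(C) ⊇ FOLLOW(S) ⊇ {$,b,c,d}; new: +{$}
  FOLLOW(S)={$,b,c,d}  FOLLOW(A)={$,b,c,d}  FOLLOW(B)={$,b,c,d}  FOLLOW(C)={$,b,c,d}
[2] (stable)
  FOLLOW(S)={$,b,c,d}  FOLLOW(A)={$,b,c,d}  FOLLOW(B)={$,b,c,d}  FOLLOW(C)={$,b,c,d}

FOLLOW(A) = ["$", "b", "c", "d"]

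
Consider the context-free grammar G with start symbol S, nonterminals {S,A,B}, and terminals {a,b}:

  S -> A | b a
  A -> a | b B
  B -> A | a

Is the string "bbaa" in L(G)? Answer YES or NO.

CNF form of G:
  S -> T0 B | T0 T1 | a
  A -> T0 B | a
  B -> T0 B | a
  T0 -> b
  T1 -> a

Fill CYK table bottom-up:
  T[0,0] 'b' = {T0}  orig:{}
  T[1,1] 'b' = {T0}  orig:{}
  T[2,2] 'a' = {A,B,S,T1}  orig:{A,B,S}
  T[3,3] 'a' = {A,B,S,T1}  orig:{A,B,S}
  T[0,1] 'bb' = ∅
  T[1,2] 'ba' = {A,B,S}
  T[2,3] 'aa' = ∅
  T[0,2] 'bba' = {A,B,S}
  T[1,3] 'baa' = ∅
  T[0,3] 'bbaa' = ∅

S ∉ T[0,3] ⇒ NO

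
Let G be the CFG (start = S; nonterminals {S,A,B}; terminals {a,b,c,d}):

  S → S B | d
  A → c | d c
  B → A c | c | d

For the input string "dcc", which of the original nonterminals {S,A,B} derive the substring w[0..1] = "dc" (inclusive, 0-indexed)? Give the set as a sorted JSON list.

CNF form of G:
  S -> S B | d
  A -> T0 T1 | c
  B -> A T1 | c | d
  T0 -> d
  T1 -> c

CYK fill (cells [i..j] with 0 ≤ i ≤ j ≤ 1 only):
  cell(0,0) d: {B,S,T0}  orig:{B,S}
  cell(1,1) c: {A,B,T1}  orig:{A,B}
  cell(0,1) dc: {A,S}

Original NTs in T[0,1] deriving "dc": ["A", "S"]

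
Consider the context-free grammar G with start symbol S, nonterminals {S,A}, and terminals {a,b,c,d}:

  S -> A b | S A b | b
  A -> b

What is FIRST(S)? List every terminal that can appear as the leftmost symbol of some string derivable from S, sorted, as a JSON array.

FIRST sets, iterate to fixpoint:
round 1:
  A via A→b: +{b}
  S via S→A b: +{b}
  FIRST[S]={b}  FIRST[A]={b}
round 2: — fixpoint
  FIRST[S]={b}  FIRST[A]={b}

FIRST(S) = ["b"]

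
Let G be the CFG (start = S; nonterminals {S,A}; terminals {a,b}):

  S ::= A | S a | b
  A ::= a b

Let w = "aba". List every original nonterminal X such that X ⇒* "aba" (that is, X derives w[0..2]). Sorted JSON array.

Convert to CNF:
  S -> S T0 | T0 T1 | b
  A -> T0 T1
  T0 -> a
  T1 -> b

Fill CYK table bottom-up (cells [i..j] with 0 ≤ i ≤ j ≤ 2 only):
  cell(0,0) a: {T0}  orig:{}
  cell(1,1) b: {S,T1}  orig:{S}
  cell(2,2) a: {T0}  orig:{}
  cell(0,1) ab: {A,S}
  cell(1,2) ba: {S}
  cell(0,2) aba: {S}

Original NTs in T[0,2] deriving "aba": ["S"]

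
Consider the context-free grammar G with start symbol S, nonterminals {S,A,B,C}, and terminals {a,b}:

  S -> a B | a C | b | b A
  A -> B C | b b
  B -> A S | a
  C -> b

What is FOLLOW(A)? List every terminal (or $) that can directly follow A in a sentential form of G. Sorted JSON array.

Compute FIRST by fixpoint:
pass 1:
  A via A→b b: +{b}
  B via B→A S: +{b}
  B via B→a: +{a}
  C via C→b: +{b}
  S via S→a B: +{a}
  S via S→b: +{b}
  S: {a,b}  A: {b}  B: {a,b}  C: {b}
pass 2:
  A via A→B C: +{a}
  S: {a,b}  A: {a,b}  B: {a,b}  C: {b}
pass 3: done
  S: {a,b}  A: {a,b}  B: {a,b}  C: {b}

FOLLOW iteration:
seed FOLLOW(S) with $
pass 1:
  A→B C: FOLLOW(B) ⊇ FIRST(C) = {b}; new: +{b}
  B→A S: FOLLOW(A) ⊇ FIRST(S) = {a,b}; new: +{a,b}
  B→A S: FOLLOW(S) ⊇ FOLLOW(B) ⊇ {b}; new: +{b}
  S→a B: FOLLOW(B) ⊇ FOLLOW(S) ⊇ {$,b}; new: +{$}
  S→a C: FOLLOW(C) ⊇ FOLLOW(S) ⊇ {$,b}; new: +{$,b}
  S→b A: FOLLOW(A) ⊇ FOLLOW(S) ⊇ {$,b}; new: +{$}
  FOLLOW(S)={$,b}  FOLLOW(A)={$,a,b}  FOLLOW(B)={$,b}  FOLLOW(C)={$,b}
pass 2:
  A→B C: FOLLOW(C) ⊇ FOLLOW(A) ⊇ {$,a,b}; new: +{a}
  FOLLOW(S)={$,b}  FOLLOW(A)={$,a,b}  FOLLOW(B)={$,b}  FOLLOW(C)={$,a,b}
pass 3: (stable)
  FOLLOW(S)={$,b}  FOLLOW(A)={$,a,b}  FOLLOW(B)={$,b}  FOLLOW(C)={$,a,b}

FOLLOW(A) = ["$", "a", "b"]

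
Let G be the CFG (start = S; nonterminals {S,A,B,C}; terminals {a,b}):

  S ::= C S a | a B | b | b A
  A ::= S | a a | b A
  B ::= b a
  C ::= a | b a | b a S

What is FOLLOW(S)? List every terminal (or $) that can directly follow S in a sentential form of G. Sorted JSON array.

FIRST iteration:
iter 1:
  A via A→a a: +{a}
  A via A→b A: +{b}
  B via B→b a: +{b}
  C via C→a: +{a}
  C via C→b a: +{b}
  S via S→C S a: +{a,b}
  S: {a,b}  A: {a,b}  B: {b}  C: {a,b}
iter 2: done
  S: {a,b}  A: {a,b}  B: {b}  C: {a,b}

FOLLOW iteration:
initialize: $ ∈ FOLLOW(S)
round 1:
  S→C S a: FOLLOW(C) ⊇ FIRST(S) = {a,b}; new: +{a,b}
  S→C S a: FOLLOW(S) ⊇ FIRST(a) = {a}; new: +{a}
  S→a B: FOLLOW(B) ⊇ FOLLOW(S) ⊇ {$,a}; new: +{$,a}
  S→b A: FOLLOW(A) ⊇ FOLLOW(S) ⊇ {$,a}; new: +{$,a}
  FOLLOW(S)={$,a}  FOLLOW(A)={$,a}  FOLLOW(B)={$,a}  FOLLOW(C)={a,b}
round 2:
  C→b a S: FOLLOW(S) ⊇ FOLLOW(C) ⊇ {a,b}; new: +{b}
  S→a B: FOLLOW(B) ⊇ FOLLOW(S) ⊇ {$,a,b}; new: +{b}
  S→b A: FOLLOW(A) ⊇ FOLLOW(S) ⊇ {$,a,b}; new: +{b}
  FOLLOW(S)={$,a,b}  FOLLOW(A)={$,a,b}  FOLLOW(B)={$,a,b}  FOLLOW(C)={a,b}
round 3: (stable)
  FOLLOW(S)={$,a,b}  FOLLOW(A)={$,a,b}  FOLLOW(B)={$,a,b}  FOLLOW(C)={a,b}

FOLLOW(S) = ["$", "a", "b"]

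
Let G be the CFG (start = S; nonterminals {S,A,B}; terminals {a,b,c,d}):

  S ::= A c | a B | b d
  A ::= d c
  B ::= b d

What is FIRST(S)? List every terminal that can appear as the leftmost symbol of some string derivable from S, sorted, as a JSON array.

FIRST iteration:
pass 1:
  A via A→d c: +{d}
  B via B→b d: +{b}
  S via S→A c: +{d}
  S via S→a B: +{a}
  S via S→b d: +{b}
  FIRST(S)={a,b,d}  FIRST(A)={d}  FIRST(B)={b}
pass 2: (stable)
  FIRST(S)={a,b,d}  FIRST(A)={d}  FIRST(B)={b}

FIRST(S) = ["a", "b", "d"]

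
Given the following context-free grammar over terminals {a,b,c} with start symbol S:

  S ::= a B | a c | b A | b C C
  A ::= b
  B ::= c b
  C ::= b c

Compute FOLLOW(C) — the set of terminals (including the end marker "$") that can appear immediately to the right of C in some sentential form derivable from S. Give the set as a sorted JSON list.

FIRST sets, iterate to fixpoint:
round 1:
  A via A→b: +{b}
  B via B→c b: +{c}
  C via C→b c: +{b}
  S via S→a B: +{a}
  S via S→b A: +{b}
  FIRST(S)={a,b}  FIRST(A)={b}  FIRST(B)={c}  FIRST(C)={b}
round 2: done
  FIRST(S)={a,b}  FIRST(A)={b}  FIRST(B)={c}  FIRST(C)={b}

FOLLOW iteration:
initialize: $ ∈ FOLLOW(S)
pass 1:
  S→a B: FOLLOW(B) ⊇ FOLLOW(S) ⊇ {$}; new: +{$}
  S→b A: FOLLOW(A) ⊇ FOLLOW(S) ⊇ {$}; new: +{$}
  S→b C C: FOLLOW(C) ⊇ FIRST(C) = {b}; new: +{b}
  S→b C C: FOLLOW(C) ⊇ FOLLOW(S) ⊇ {$}; new: +{$}
  FOLLOW[S]={$}  FOLLOW[A]={$}  FOLLOW[B]={$}  FOLLOW[C]={$,b}
pass 2: (no change)
  FOLLOW[S]={$}  FOLLOW[A]={$}  FOLLOW[B]={$}  FOLLOW[C]={$,b}

FOLLOW(C) = ["$", "b"]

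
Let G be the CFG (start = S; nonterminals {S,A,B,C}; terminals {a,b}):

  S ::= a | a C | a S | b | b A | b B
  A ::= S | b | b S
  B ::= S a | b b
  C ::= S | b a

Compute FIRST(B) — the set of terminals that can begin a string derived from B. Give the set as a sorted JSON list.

FIRST iteration:
[1]
  A via A→b: +{b}
  B via B→b b: +{b}
  C via C→b a: +{b}
  S via S→a: +{a}
  S via S→b: +{b}
  FIRST(S)={a,b}  FIRST(A)={b}  FIRST(B)={b}  FIRST(C)={b}
[2]
  A via A→S: +{a}
  B via B→S a: +{a}
  C via C→S: +{a}
  FIRST(S)={a,b}  FIRST(A)={a,b}  FIRST(B)={a,b}  FIRST(C)={a,b}
[3] — fixpoint
  FIRST(S)={a,b}  FIRST(A)={a,b}  FIRST(B)={a,b}  FIRST(C)={a,b}

FIRST(B) = ["a", "b"]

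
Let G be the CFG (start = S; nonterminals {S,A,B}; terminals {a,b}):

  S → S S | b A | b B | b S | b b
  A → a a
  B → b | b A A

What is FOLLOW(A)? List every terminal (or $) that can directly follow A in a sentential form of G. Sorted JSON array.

FIRST sets, iterate to fixpoint:
pass 1:
  A via A→a a: +{a}
  B via B→b: +{b}
  S via S→b A: +{b}
  FIRST[S]={b}  FIRST[A]={a}  FIRST[B]={b}
pass 2: (stable)
  FIRST[S]={b}  FIRST[A]={a}  FIRST[B]={b}

FOLLOW iteration:
seed FOLLOW(S) with $
iter 1:
  B→b A A: FOLLOW(A) ⊇ FIRST(A) = {a}; new: +{a}
  S→S S: FOLLOW(S) ⊇ FIRST(S) = {b}; new: +{b}
  S→b A: FOLLOW(A) ⊇ FOLLOW(S) ⊇ {$,b}; new: +{$,b}
  S→b B: FOLLOW(B) ⊇ FOLLOW(S) ⊇ {$,b}; new: +{$,b}
  FOLLOW[S]={$,b}  FOLLOW[A]={$,a,b}  FOLLOW[B]={$,b}
iter 2: — fixpoint
  FOLLOW[S]={$,b}  FOLLOW[A]={$,a,b}  FOLLOW[B]={$,b}

FOLLOW(A) = ["$", "a", "b"]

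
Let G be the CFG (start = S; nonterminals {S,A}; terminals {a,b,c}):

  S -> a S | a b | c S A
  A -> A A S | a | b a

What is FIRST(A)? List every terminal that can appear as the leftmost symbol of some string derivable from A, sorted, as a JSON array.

FIRST iteration:
[1]
  A via A→a: +{a}
  A via A→b a: +{b}
  S via S→a S: +{a}
  S via S→c S A: +{c}
  FIRST[S]={a,c}  FIRST[A]={a,b}
[2] (stable)
  FIRST[S]={a,c}  FIRST[A]={a,b}

FIRST(A) = ["a", "b"]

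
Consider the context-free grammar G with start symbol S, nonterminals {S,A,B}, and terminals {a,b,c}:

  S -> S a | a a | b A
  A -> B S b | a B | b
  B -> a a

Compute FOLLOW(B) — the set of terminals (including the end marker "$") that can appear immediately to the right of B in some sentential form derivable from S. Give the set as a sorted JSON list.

FIRST sets, iterate to fixpoint:
pass 1:
  A via A→a B: +{a}
  A via A→b: +{b}
  B via B→a a: +{a}
  S via S→a a: +{a}
  S via S→b A: +{b}
  FIRST[S]={a,b}  FIRST[A]={a,b}  FIRST[B]={a}
pass 2: (no change)
  FIRST[S]={a,b}  FIRST[A]={a,b}  FIRST[B]={a}

FOLLOW sets:
FOLLOW(S) := {$}
iter 1:
  A→B S b: FOLLOW(B) ⊇ FIRST(S) = {a,b}; new: +{a,b}
  A→B S b: FOLLOW(S) ⊇ FIRST(b) = {b}; new: +{b}
  S→S a: FOLLOW(S) ⊇ FIRST(a) = {a}; new: +{a}
  S→b A: FOLLOW(A) ⊇ FOLLOW(S) ⊇ {$,a,b}; new: +{$,a,b}
  FOLLOW(S)={$,a,b}  FOLLOW(A)={$,a,b}  FOLLOW(B)={a,b}
iter 2:
  A→a B: FOLLOW(B) ⊇ FOLLOW(A) ⊇ {$,a,b}; new: +{$}
  FOLLOW(S)={$,a,b}  FOLLOW(A)={$,a,b}  FOLLOW(B)={$,a,b}
iter 3: (stable)
  FOLLOW(S)={$,a,b}  FOLLOW(A)={$,a,b}  FOLLOW(B)={$,a,b}

FOLLOW(B) = ["$", "a", "b"]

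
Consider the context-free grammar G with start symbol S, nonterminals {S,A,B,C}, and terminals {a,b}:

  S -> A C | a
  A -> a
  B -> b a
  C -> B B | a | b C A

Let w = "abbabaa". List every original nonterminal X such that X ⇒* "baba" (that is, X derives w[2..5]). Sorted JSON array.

Convert to CNF:
  S -> A C | a
  A -> a
  B -> T0 T1
  C -> B B | T0 X2 | a
  T0 -> b
  T1 -> a
  X2 -> C A

Fill CYK table bottom-up — only the sub-triangle for w[2..5]:
  [2..2]={T0}  "b"  orig:{}
  [3..3]={A,C,S,T1}  "a"  orig:{A,C,S}
  [4..4]={T0}  "b"  orig:{}
  [5..5]={A,C,S,T1}  "a"  orig:{A,C,S}
  [2..3]={B}  "ba"
  [3..4]=∅  "ab"
  [4..5]={B}  "ba"
  [2..4]=∅  "bab"
  [3..5]=∅  "aba"
  [2..5]={C}  "baba"

Original NTs in T[2,5] deriving "baba": ["C"]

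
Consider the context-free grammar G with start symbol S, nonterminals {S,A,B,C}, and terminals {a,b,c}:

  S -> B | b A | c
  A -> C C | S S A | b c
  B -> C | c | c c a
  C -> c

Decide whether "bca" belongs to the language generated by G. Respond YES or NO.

Convert to CNF:
  S -> T0 A | T1 X5 | c
  A -> C C | S X3 | T0 T1
  B -> T1 X4 | c
  C -> c
  T0 -> b
  T1 -> c
  T2 -> a
  X3 -> S A
  X4 -> T1 T2
  X5 -> T1 T2

CYK table (by increasing span):
  cell(0,0) b: {T0}  orig:{}
  cell(1,1) c: {B,C,S,T1}  orig:{B,C,S}
  cell(2,2) a: {T2}  orig:{}
  cell(0,1) bc: {A}
  cell(1,2) ca: {X4,X5}  orig:{}
  cell(0,2) bca: ∅

S ∉ T[0,2] ⇒ NO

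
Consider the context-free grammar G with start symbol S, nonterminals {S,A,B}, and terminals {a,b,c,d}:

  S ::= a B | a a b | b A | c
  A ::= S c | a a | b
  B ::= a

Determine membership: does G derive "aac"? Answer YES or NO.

CNF form of G:
  S -> T1 B | T1 X3 | T2 A | c
  A -> S T0 | T1 T1 | b
  B -> a
  T0 -> c
  T1 -> a
  T2 -> b
  X3 -> T1 T2

CYK fill:
  T[0,0] 'a' = {B,T1}  orig:{B}
  T[1,1] 'a' = {B,T1}  orig:{B}
  T[2,2] 'c' = {S,T0}  orig:{S}
  T[0,1] 'aa' = {A,S}
  T[1,2] 'ac' = ∅
  T[0,2] 'aac' = {A}

S ∉ T[0,2] ⇒ NO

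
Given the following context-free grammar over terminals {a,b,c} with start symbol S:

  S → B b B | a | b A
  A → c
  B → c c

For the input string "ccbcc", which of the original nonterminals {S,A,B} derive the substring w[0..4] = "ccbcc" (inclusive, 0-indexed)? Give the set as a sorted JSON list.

CNF form of G:
  S -> B X2 | T1 A | a
  A -> c
  B -> T0 T0
  T0 -> c
  T1 -> b
  X2 -> T1 B

CYK table (by increasing span), restricted to cells inside w[0..4]:
  cell(0,0) c: {A,T0}  orig:{A}
  cell(1,1) c: {A,T0}  orig:{A}
  cell(2,2) b: {T1}  orig:{}
  cell(3,3) c: {A,T0}  orig:{A}
  cell(4,4) c: {A,T0}  orig:{A}
  cell(0,1) cc: {B}
  cell(1,2) cb: ∅
  cell(2,3) bc: {S}
  cell(3,4) cc: {B}
  cell(0,2) ccb: ∅
  cell(1,3) cbc: ∅
  cell(2,4) bcc: {X2}  orig:{}
  cell(0,3) ccbc: ∅
  cell(1,4) cbcc: ∅
  cell(0,4) ccbcc: {S}

Original NTs in T[0,4] deriving "ccbcc": ["S"]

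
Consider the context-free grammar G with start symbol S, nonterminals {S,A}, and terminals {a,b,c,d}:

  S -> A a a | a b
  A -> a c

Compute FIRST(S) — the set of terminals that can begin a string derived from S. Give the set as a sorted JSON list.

FIRST iteration:
iter 1:
  A via A→a c: +{a}
  S via S→A a a: +{a}
  FIRST[S]={a}  FIRST[A]={a}
iter 2: — fixpoint
  FIRST[S]={a}  FIRST[A]={a}

FIRST(S) = ["a"]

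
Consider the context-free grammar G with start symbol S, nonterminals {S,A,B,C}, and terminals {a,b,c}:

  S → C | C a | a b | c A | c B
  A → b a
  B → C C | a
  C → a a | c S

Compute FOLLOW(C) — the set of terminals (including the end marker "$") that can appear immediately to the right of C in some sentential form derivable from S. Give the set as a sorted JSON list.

FIRST sets, iterate to fixpoint:
[1]
  A via A→b a: +{b}
  B via B→a: +{a}
  C via C→a a: +{a}
  C via C→c S: +{c}
  S via S→C: +{a,c}
  FIRST[S]={a,c}  FIRST[A]={b}  FIRST[B]={a}  FIRST[C]={a,c}
[2]
  B via B→C C: +{c}
  FIRST[S]={a,c}  FIRST[A]={b}  FIRST[B]={a,c}  FIRST[C]={a,c}
[3] (no change)
  FIRST[S]={a,c}  FIRST[A]={b}  FIRST[B]={a,c}  FIRST[C]={a,c}

Compute FOLLOW by fixpoint:
seed FOLLOW(S) with $
pass 1:
  B→C C: FOLLOW(C) ⊇ FIRST(C) = {a,c}; new: +{a,c}
  C→c S: FOLLOW(S) ⊇ FOLLOW(C) ⊇ {a,c}; new: +{a,c}
  S→C: FOLLOW(C) ⊇ FOLLOW(S) ⊇ {$,a,c}; new: +{$}
  S→c A: FOLLOW(A) ⊇ FOLLOW(S) ⊇ {$,a,c}; new: +{$,a,c}
  S→c B: FOLLOW(B) ⊇ FOLLOW(S) ⊇ {$,a,c}; new: +{$,a,c}
  S: {$,a,c}  A: {$,a,c}  B: {$,a,c}  C: {$,a,c}
pass 2: (no change)
  S: {$,a,c}  A: {$,a,c}  B: {$,a,c}  C: {$,a,c}

FOLLOW(C) = ["$", "a", "c"]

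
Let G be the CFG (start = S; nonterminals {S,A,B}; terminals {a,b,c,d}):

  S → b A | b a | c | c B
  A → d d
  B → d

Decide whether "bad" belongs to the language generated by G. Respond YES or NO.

Convert to CNF:
  S -> T1 A | T1 T2 | T3 B | c
  A -> T0 T0
  B -> d
  T0 -> d
  T1 -> b
  T2 -> a
  T3 -> c

CYK fill:
  cell(0,0) b: {T1}  orig:{}
  cell(1,1) a: {T2}  orig:{}
  cell(2,2) d: {B,T0}  orig:{B}
  cell(0,1) ba: {S}
  cell(1,2) ad: ∅
  cell(0,2) bad: ∅

S ∉ T[0,2] ⇒ NO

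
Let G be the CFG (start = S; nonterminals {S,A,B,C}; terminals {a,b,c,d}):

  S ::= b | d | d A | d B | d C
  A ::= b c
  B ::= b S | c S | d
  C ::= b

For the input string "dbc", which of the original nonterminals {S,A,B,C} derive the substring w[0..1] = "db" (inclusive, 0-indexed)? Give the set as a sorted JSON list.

CNF form of G:
  S -> T2 A | T2 B | T2 C | b | d
  A -> T0 T1
  B -> T0 S | T1 S | d
  C -> b
  T0 -> b
  T1 -> c
  T2 -> d

CYK table (by increasing span), restricted to cells inside w[0..1]:
  cell(0,0) d: {B,S,T2}  orig:{B,S}
  cell(1,1) b: {C,S,T0}  orig:{C,S}
  cell(0,1) db: {S}

Original NTs in T[0,1] deriving "db": ["S"]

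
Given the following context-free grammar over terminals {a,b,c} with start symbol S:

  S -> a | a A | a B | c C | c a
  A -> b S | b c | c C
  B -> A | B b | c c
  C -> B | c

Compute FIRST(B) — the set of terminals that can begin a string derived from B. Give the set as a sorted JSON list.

Compute FIRST by fixpoint:
pass 1:
  A via A→b S: +{b}
  A via A→c C: +{c}
  B via B→A: +{b,c}
  C via C→B: +{b,c}
  S via S→a: +{a}
  S via S→c C: +{c}
  FIRST(S)={a,c}  FIRST(A)={b,c}  FIRST(B)={b,c}  FIRST(C)={b,c}
pass 2: — fixpoint
  FIRST(S)={a,c}  FIRST(A)={b,c}  FIRST(B)={b,c}  FIRST(C)={b,c}

FIRST(B) = ["b", "c"]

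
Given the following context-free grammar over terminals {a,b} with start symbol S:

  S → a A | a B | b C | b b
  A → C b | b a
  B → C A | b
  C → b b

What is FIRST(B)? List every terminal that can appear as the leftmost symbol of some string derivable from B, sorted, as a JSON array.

Compute FIRST by fixpoint:
iter 1:
  A via A→b a: +{b}
  B via B→b: +{b}
  C via C→b b: +{b}
  S via S→a A: +{a}
  S via S→b C: +{b}
  FIRST(S)={a,b}  FIRST(A)={b}  FIRST(B)={b}  FIRST(C)={b}
iter 2: (stable)
  FIRST(S)={a,b}  FIRST(A)={b}  FIRST(B)={b}  FIRST(C)={b}

FIRST(B) = ["b"]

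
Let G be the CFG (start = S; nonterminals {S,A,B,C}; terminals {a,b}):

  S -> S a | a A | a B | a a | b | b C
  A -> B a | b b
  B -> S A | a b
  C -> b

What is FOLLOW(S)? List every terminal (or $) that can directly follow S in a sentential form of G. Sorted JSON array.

Compute FIRST by fixpoint:
round 1:
  A via A→b b: +{b}
  B via B→a b: +{a}
  C via C→b: +{b}
  S via S→a A: +{a}
  S via S→b: +{b}
  S: {a,b}  A: {b}  B: {a}  C: {b}
round 2:
  A via A→B a: +{a}
  B via B→S A: +{b}
  S: {a,b}  A: {a,b}  B: {a,b}  C: {b}
round 3: (stable)
  S: {a,b}  A: {a,b}  B: {a,b}  C: {b}

FOLLOW sets:
FOLLOW(S) := {$}
[1]
  A→B a: FOLLOW(B) ⊇ FIRST(a) = {a}; new: +{a}
  B→S A: FOLLOW(S) ⊇ FIRST(A) = {a,b}; new: +{a,b}
  B→S A: FOLLOW(A) ⊇ FOLLOW(B) ⊇ {a}; new: +{a}
  S→a A: FOLLOW(A) ⊇ FOLLOW(S) ⊇ {$,a,b}; new: +{$,b}
  S→a B: FOLLOW(B) ⊇ FOLLOW(S) ⊇ {$,a,b}; new: +{$,b}
  S→b C: FOLLOW(C) ⊇ FOLLOW(S) ⊇ {$,a,b}; new: +{$,a,b}
  FOLLOW[S]={$,a,b}  FOLLOW[A]={$,a,b}  FOLLOW[B]={$,a,b}  FOLLOW[C]={$,a,b}
[2] (stable)
  FOLLOW[S]={$,a,b}  FOLLOW[A]={$,a,b}  FOLLOW[B]={$,a,b}  FOLLOW[C]={$,a,b}

FOLLOW(S) = ["$", "a", "b"]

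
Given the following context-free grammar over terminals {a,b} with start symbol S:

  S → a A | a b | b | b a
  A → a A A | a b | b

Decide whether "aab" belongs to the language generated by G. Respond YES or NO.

CNF form of G:
  S -> T0 A | T0 T1 | T1 T0 | b
  A -> T0 T1 | T0 X2 | b
  T0 -> a
  T1 -> b
  X2 -> A A

CYK fill:
  cell(0,0) a: {T0}  orig:{}
  cell(1,1) a: {T0}  orig:{}
  cell(2,2) b: {A,S,T1}  orig:{A,S}
  cell(0,1) aa: ∅
  cell(1,2) ab: {A,S}
  cell(0,2) aab: {S}

S ∈ T[0,2] ⇒ YES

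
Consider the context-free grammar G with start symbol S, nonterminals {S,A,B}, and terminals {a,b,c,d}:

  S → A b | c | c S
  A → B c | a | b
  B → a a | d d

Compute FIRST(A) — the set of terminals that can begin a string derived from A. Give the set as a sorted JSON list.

FIRST sets, iterate to fixpoint:
round 1:
  A via A→a: +{a}
  A via A→b: +{b}
  B via B→a a: +{a}
  B via B→d d: +{d}
  S via S→A b: +{a,b}
  S via S→c: +{c}
  S: {a,b,c}  A: {a,b}  B: {a,d}
round 2:
  A via A→B c: +{d}
  S via S→A b: +{d}
  S: {a,b,c,d}  A: {a,b,d}  B: {a,d}
round 3: (stable)
  S: {a,b,c,d}  A: {a,b,d}  B: {a,d}

FIRST(A) = ["a", "b", "d"]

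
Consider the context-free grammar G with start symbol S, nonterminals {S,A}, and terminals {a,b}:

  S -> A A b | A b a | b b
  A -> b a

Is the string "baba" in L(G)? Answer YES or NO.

Convert to CNF:
  S -> A X2 | A X3 | T0 T0
  A -> T0 T1
  T0 -> b
  T1 -> a
  X2 -> A T0
  X3 -> T0 T1

CYK fill:
  cell(0,0) b: {T0}  orig:{}
  cell(1,1) a: {T1}  orig:{}
  cell(2,2) b: {T0}  orig:{}
  cell(3,3) a: {T1}  orig:{}
  cell(0,1) ba: {A,X3}  orig:{A}
  cell(1,2) ab: ∅
  cell(2,3) ba: {A,X3}  orig:{A}
  cell(0,2) bab: {X2}  orig:{}
  cell(1,3) aba: ∅
  cell(0,3) baba: {S}

S ∈ T[0,3] ⇒ YES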